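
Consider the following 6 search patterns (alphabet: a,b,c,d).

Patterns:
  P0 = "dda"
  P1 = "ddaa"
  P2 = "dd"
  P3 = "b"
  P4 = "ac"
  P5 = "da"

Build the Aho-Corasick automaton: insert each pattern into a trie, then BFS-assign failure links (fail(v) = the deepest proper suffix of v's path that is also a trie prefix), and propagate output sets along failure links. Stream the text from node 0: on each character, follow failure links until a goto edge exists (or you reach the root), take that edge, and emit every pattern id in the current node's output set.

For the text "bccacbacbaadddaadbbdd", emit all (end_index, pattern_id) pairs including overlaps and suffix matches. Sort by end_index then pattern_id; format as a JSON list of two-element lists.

Build:
Trie nodes:
  n0 'ε': a→6 b→5 d→1
  n1 'd': a→8 d→2
  n2 'dd': a→3  [P2 ends]
  n3 'dda': a→4  [P0 ends]
  n4 'ddaa': ·  [P1 ends]
  n5 'b': ·  [P3 ends]
  n6 'a': c→7
  n7 'ac': ·  [P4 ends]
  n8 'da': ·  [P5 ends]

BFS fail/out derivation:
  n1('d'): parent n0 fail=0; on 'd' 0 → fail=0;  out ∅∪∅=∅
  n5('b'): parent n0 fail=0; on 'b' 0 → fail=0;  out {3}∪∅={3}
  n6('a'): parent n0 fail=0; on 'a' 0 → fail=0;  out ∅∪∅=∅
  n2('dd'): parent n1 fail=0; on 'd' 0 → fail=1;  out {2}∪∅={2}
  n7('ac'): parent n6 fail=0; on 'c' 0 → fail=0;  out {4}∪∅={4}
  n8('da'): parent n1 fail=0; on 'a' 0 → fail=6;  out {5}∪∅={5}
  n3('dda'): parent n2 fail=1; on 'a' 1 → fail=8;  out {0}∪{5}={0,5}
  n4('ddaa'): parent n3 fail=8; on 'a' 8→6→0 → fail=6;  out {1}∪∅={1}

Run:
pos 0 'b': at 5  ** P3@[0:0]
pos 1 'c': at 0 ·f
pos 2 'c': at 0
pos 3 'a': at 6
pos 4 'c': at 7  ** P4@[3:4]
pos 5 'b': at 5 ·f  ** P3@[5:5]
pos 6 'a': at 6 ·f
pos 7 'c': at 7  ** P4@[6:7]
pos 8 'b': at 5 ·f  ** P3@[8:8]
pos 9 'a': at 6 ·f
pos 10 'a': at 6 ·f
pos 11 'd': at 1 ·f
pos 12 'd': at 2  ** P2@[11:12]
pos 13 'd': at 2 ·f  ** P2@[12:13]
pos 14 'a': at 3  ** P0@[12:14],P5@[13:14]
pos 15 'a': at 4  ** P1@[12:15]
pos 16 'd': at 1 ·f
pos 17 'b': at 5 ·f  ** P3@[17:17]
pos 18 'b': at 5 ·f  ** P3@[18:18]
pos 19 'd': at 1 ·f
pos 20 'd': at 2  ** P2@[19:20]

Result: [[0,3],[4,4],[5,3],[7,4],[8,3],[12,2],[13,2],[14,0],[14,5],[15,1],[17,3],[18,3],[20,2]]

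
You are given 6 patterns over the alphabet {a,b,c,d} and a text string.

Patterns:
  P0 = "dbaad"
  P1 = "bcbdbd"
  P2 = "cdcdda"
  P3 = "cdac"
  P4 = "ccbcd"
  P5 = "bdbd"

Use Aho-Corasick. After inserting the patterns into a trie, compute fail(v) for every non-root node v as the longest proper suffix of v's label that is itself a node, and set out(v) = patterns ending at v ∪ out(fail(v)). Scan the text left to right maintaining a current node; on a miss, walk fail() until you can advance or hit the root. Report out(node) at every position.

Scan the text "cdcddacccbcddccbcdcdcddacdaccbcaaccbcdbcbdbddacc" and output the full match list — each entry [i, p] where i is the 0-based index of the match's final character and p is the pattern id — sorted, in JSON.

Construct AC machine:
Trie (insert patterns):
  n0 'ε': b→6 c→12 d→1
  n1 'd': b→2
  n2 'db': a→3
  n3 'dba': a→4
  n4 'dbaa': d→5
  n5 'dbaad': ·  [P0 ends]
  n6 'b': c→7 d→24
  n7 'bc': b→8
  n8 'bcb': d→9
  n9 'bcbd': b→10
  n10 'bcbdb': d→11
  n11 'bcbdbd': ·  [P1 ends]
  n12 'c': c→20 d→13
  n13 'cd': a→18 c→14
  n14 'cdc': d→15
  n15 'cdcd': d→16
  n16 'cdcdd': a→17
  n17 'cdcdda': ·  [P2 ends]
  n18 'cda': c→19
  n19 'cdac': ·  [P3 ends]
  n20 'cc': b→21
  n21 'ccb': c→22
  n22 'ccbc': d→23
  n23 'ccbcd': ·  [P4 ends]
  n24 'bd': b→25
  n25 'bdb': d→26
  n26 'bdbd': ·  [P5 ends]

BFS fail/out derivation:
  n1('d'): parent n0 fail=0; on 'd' 0 → fail=0;  out ∅∪∅=∅
  n6('b'): parent n0 fail=0; on 'b' 0 → fail=0;  out ∅∪∅=∅
  n12('c'): parent n0 fail=0; on 'c' 0 → fail=0;  out ∅∪∅=∅
  n2('db'): parent n1 fail=0; on 'b' 0 → fail=6;  out ∅∪∅=∅
  n7('bc'): parent n6 fail=0; on 'c' 0 → fail=12;  out ∅∪∅=∅
  n13('cd'): parent n12 fail=0; on 'd' 0 → fail=1;  out ∅∪∅=∅
  n20('cc'): parent n12 fail=0; on 'c' 0 → fail=12;  out ∅∪∅=∅
  n24('bd'): parent n6 fail=0; on 'd' 0 → fail=1;  out ∅∪∅=∅
  n3('dba'): parent n2 fail=6; on 'a' 6→0 → fail=0;  out ∅∪∅=∅
  n8('bcb'): parent n7 fail=12; on 'b' 12→0 → fail=6;  out ∅∪∅=∅
  n14('cdc'): parent n13 fail=1; on 'c' 1→0 → fail=12;  out ∅∪∅=∅
  n18('cda'): parent n13 fail=1; on 'a' 1→0 → fail=0;  out ∅∪∅=∅
  n21('ccb'): parent n20 fail=12; on 'b' 12→0 → fail=6;  out ∅∪∅=∅
  n25('bdb'): parent n24 fail=1; on 'b' 1 → fail=2;  out ∅∪∅=∅
  n4('dbaa'): parent n3 fail=0; on 'a' 0 → fail=0;  out ∅∪∅=∅
  n9('bcbd'): parent n8 fail=6; on 'd' 6 → fail=24;  out ∅∪∅=∅
  n15('cdcd'): parent n14 fail=12; on 'd' 12 → fail=13;  out ∅∪∅=∅
  n19('cdac'): parent n18 fail=0; on 'c' 0 → fail=12;  out {3}∪∅={3}
  n22('ccbc'): parent n21 fail=6; on 'c' 6 → fail=7;  out ∅∪∅=∅
  n26('bdbd'): parent n25 fail=2; on 'd' 2→6 → fail=24;  out {5}∪∅={5}
  n5('dbaad'): parent n4 fail=0; on 'd' 0 → fail=1;  out {0}∪∅={0}
  n10('bcbdb'): parent n9 fail=24; on 'b' 24 → fail=25;  out ∅∪∅=∅
  n16('cdcdd'): parent n15 fail=13; on 'd' 13→1→0 → fail=1;  out ∅∪∅=∅
  n23('ccbcd'): parent n22 fail=7; on 'd' 7→12 → fail=13;  out {4}∪∅={4}
  n11('bcbdbd'): parent n10 fail=25; on 'd' 25 → fail=26;  out {1}∪{5}={1,5}
  n17('cdcdda'): parent n16 fail=1; on 'a' 1→0 → fail=0;  out {2}∪∅={2}

Text stream:
i=0 'c': node 0→12
i=1 'd': node 12→13
i=2 'c': node 13→14
i=3 'd': node 14→15
i=4 'd': node 15→16
i=5 'a': node 16→17  emit P2@[0:5]
i=6 'c': node 17→12 (fail-walked)
i=7 'c': node 12→20
i=8 'c': node 20→20 (fail-walked)
i=9 'b': node 20→21
i=10 'c': node 21→22
i=11 'd': node 22→23  emit P4@[7:11]
i=12 'd': node 23→1 (fail-walked)
i=13 'c': node 1→12 (fail-walked)
i=14 'c': node 12→20
i=15 'b': node 20→21
i=16 'c': node 21→22
i=17 'd': node 22→23  emit P4@[13:17]
i=18 'c': node 23→14 (fail-walked)
i=19 'd': node 14→15
i=20 'c': node 15→14 (fail-walked)
i=21 'd': node 14→15
i=22 'd': node 15→16
i=23 'a': node 16→17  emit P2@[18:23]
i=24 'c': node 17→12 (fail-walked)
i=25 'd': node 12→13
i=26 'a': node 13→18
i=27 'c': node 18→19  emit P3@[24:27]
i=28 'c': node 19→20 (fail-walked)
i=29 'b': node 20→21
i=30 'c': node 21→22
i=31 'a': node 22→0 (fail-walked)
i=32 'a': node 0→0
i=33 'c': node 0→12
i=34 'c': node 12→20
i=35 'b': node 20→21
i=36 'c': node 21→22
i=37 'd': node 22→23  emit P4@[33:37]
i=38 'b': node 23→2 (fail-walked)
i=39 'c': node 2→7 (fail-walked)
i=40 'b': node 7→8
i=41 'd': node 8→9
i=42 'b': node 9→10
i=43 'd': node 10→11  emit P1@[38:43],P5@[40:43]
i=44 'd': node 11→1 (fail-walked)
i=45 'a': node 1→0 (fail-walked)
i=46 'c': node 0→12
i=47 'c': node 12→20

Matches: [[5,2],[11,4],[17,4],[23,2],[27,3],[37,4],[43,1],[43,5]]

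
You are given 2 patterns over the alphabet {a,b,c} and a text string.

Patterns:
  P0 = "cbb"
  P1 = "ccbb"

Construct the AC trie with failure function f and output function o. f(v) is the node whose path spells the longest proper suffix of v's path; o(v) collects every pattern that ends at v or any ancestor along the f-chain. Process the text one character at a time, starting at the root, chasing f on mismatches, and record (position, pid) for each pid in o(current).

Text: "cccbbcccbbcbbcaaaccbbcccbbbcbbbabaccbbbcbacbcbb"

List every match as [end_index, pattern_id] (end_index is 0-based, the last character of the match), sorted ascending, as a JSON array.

Build:
Trie nodes:
  n0 'ε': c→1
  n1 'c': b→2 c→4
  n2 'cb': b→3
  n3 'cbb': ·  ←P0
  n4 'cc': b→5
  n5 'ccb': b→6
  n6 'ccbb': ·  ←P1

BFS fail/out derivation:
  fail(1) 'c': from fail(0)=0 chase 'c': 0 ⇒ 0;  out=∅∪out(0)=∅
  fail(2) 'cb': from fail(1)=0 chase 'b': 0 ⇒ 0;  out=∅∪out(0)=∅
  fail(4) 'cc': from fail(1)=0 chase 'c': 0 ⇒ 1;  out=∅∪out(1)=∅
  fail(3) 'cbb': from fail(2)=0 chase 'b': 0 ⇒ 0;  out={0}∪out(0)={0}
  fail(5) 'ccb': from fail(4)=1 chase 'b': 1 ⇒ 2;  out=∅∪out(2)=∅
  fail(6) 'ccbb': from fail(5)=2 chase 'b': 2 ⇒ 3;  out={1}∪out(3)={0,1}

Run:
i=0 'c': node 0→1
i=1 'c': node 1→4
i=2 'c': node 4→4 (via fail)
i=3 'b': node 4→5
i=4 'b': node 5→6  ** P0@[2:4],P1@[1:4]
i=5 'c': node 6→1 (via fail)
i=6 'c': node 1→4
i=7 'c': node 4→4 (via fail)
i=8 'b': node 4→5
i=9 'b': node 5→6  ** P0@[7:9],P1@[6:9]
i=10 'c': node 6→1 (via fail)
i=11 'b': node 1→2
i=12 'b': node 2→3  ** P0@[10:12]
i=13 'c': node 3→1 (via fail)
i=14 'a': node 1→0 (via fail)
i=15 'a': node 0→0
i=16 'a': node 0→0
i=17 'c': node 0→1
i=18 'c': node 1→4
i=19 'b': node 4→5
i=20 'b': node 5→6  ** P0@[18:20],P1@[17:20]
i=21 'c': node 6→1 (via fail)
i=22 'c': node 1→4
i=23 'c': node 4→4 (via fail)
i=24 'b': node 4→5
i=25 'b': node 5→6  ** P0@[23:25],P1@[22:25]
i=26 'b': node 6→0 (via fail)
i=27 'c': node 0→1
i=28 'b': node 1→2
i=29 'b': node 2→3  ** P0@[27:29]
i=30 'b': node 3→0 (via fail)
i=31 'a': node 0→0
i=32 'b': node 0→0
i=33 'a': node 0→0
i=34 'c': node 0→1
i=35 'c': node 1→4
i=36 'b': node 4→5
i=37 'b': node 5→6  ** P0@[35:37],P1@[34:37]
i=38 'b': node 6→0 (via fail)
i=39 'c': node 0→1
i=40 'b': node 1→2
i=41 'a': node 2→0 (via fail)
i=42 'c': node 0→1
i=43 'b': node 1→2
i=44 'c': node 2→1 (via fail)
i=45 'b': node 1→2
i=46 'b': node 2→3  ** P0@[44:46]

Matches: [[4,0],[4,1],[9,0],[9,1],[12,0],[20,0],[20,1],[25,0],[25,1],[29,0],[37,0],[37,1],[46,0]]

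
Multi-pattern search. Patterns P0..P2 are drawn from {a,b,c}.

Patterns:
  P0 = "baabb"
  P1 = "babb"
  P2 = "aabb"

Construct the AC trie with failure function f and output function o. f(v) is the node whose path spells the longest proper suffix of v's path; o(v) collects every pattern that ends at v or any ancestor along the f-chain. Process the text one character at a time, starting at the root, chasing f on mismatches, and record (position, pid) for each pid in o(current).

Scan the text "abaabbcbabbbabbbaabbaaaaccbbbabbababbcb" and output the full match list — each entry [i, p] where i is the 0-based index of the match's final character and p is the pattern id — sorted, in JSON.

Construct AC machine:
Trie nodes:
  n0 'ε': a→8 b→1
  n1 'b': a→2
  n2 'ba': a→3 b→6
  n3 'baa': b→4
  n4 'baab': b→5
  n5 'baabb': ·  ←P0
  n6 'bab': b→7
  n7 'babb': ·  ←P1
  n8 'a': a→9
  n9 'aa': b→10
  n10 'aab': b→11
  n11 'aabb': ·  ←P2

Failure links (BFS by depth):
  fail(1) 'b': from fail(0)=0 chase 'b': 0 ⇒ 0;  out=∅∪out(0)=∅
  fail(8) 'a': from fail(0)=0 chase 'a': 0 ⇒ 0;  out=∅∪out(0)=∅
  fail(2) 'ba': from fail(1)=0 chase 'a': 0 ⇒ 8;  out=∅∪out(8)=∅
  fail(9) 'aa': from fail(8)=0 chase 'a': 0 ⇒ 8;  out=∅∪out(8)=∅
  fail(3) 'baa': from fail(2)=8 chase 'a': 8 ⇒ 9;  out=∅∪out(9)=∅
  fail(6) 'bab': from fail(2)=8 chase 'b': 8→0 ⇒ 1;  out=∅∪out(1)=∅
  fail(10) 'aab': from fail(9)=8 chase 'b': 8→0 ⇒ 1;  out=∅∪out(1)=∅
  fail(4) 'baab': from fail(3)=9 chase 'b': 9 ⇒ 10;  out=∅∪out(10)=∅
  fail(7) 'babb': from fail(6)=1 chase 'b': 1→0 ⇒ 1;  out={1}∪out(1)={1}
  fail(11) 'aabb': from fail(10)=1 chase 'b': 1→0 ⇒ 1;  out={2}∪out(1)={2}
  fail(5) 'baabb': from fail(4)=10 chase 'b': 10 ⇒ 11;  out={0}∪out(11)={0,2}

Scan:
i=0 'a': node 0→8
i=1 'b': node 8→1 (via fail)
i=2 'a': node 1→2
i=3 'a': node 2→3
i=4 'b': node 3→4
i=5 'b': node 4→5  ** P0@[1:5],P2@[2:5]
i=6 'c': node 5→0 (via fail)
i=7 'b': node 0→1
i=8 'a': node 1→2
i=9 'b': node 2→6
i=10 'b': node 6→7  ** P1@[7:10]
i=11 'b': node 7→1 (via fail)
i=12 'a': node 1→2
i=13 'b': node 2→6
i=14 'b': node 6→7  ** P1@[11:14]
i=15 'b': node 7→1 (via fail)
i=16 'a': node 1→2
i=17 'a': node 2→3
i=18 'b': node 3→4
i=19 'b': node 4→5  ** P0@[15:19],P2@[16:19]
i=20 'a': node 5→2 (via fail)
i=21 'a': node 2→3
i=22 'a': node 3→9 (via fail)
i=23 'a': node 9→9 (via fail)
i=24 'c': node 9→0 (via fail)
i=25 'c': node 0→0
i=26 'b': node 0→1
i=27 'b': node 1→1 (via fail)
i=28 'b': node 1→1 (via fail)
i=29 'a': node 1→2
i=30 'b': node 2→6
i=31 'b': node 6→7  ** P1@[28:31]
i=32 'a': node 7→2 (via fail)
i=33 'b': node 2→6
i=34 'a': node 6→2 (via fail)
i=35 'b': node 2→6
i=36 'b': node 6→7  ** P1@[33:36]
i=37 'c': node 7→0 (via fail)
i=38 'b': node 0→1

Result: [[5,0],[5,2],[10,1],[14,1],[19,0],[19,2],[31,1],[36,1]]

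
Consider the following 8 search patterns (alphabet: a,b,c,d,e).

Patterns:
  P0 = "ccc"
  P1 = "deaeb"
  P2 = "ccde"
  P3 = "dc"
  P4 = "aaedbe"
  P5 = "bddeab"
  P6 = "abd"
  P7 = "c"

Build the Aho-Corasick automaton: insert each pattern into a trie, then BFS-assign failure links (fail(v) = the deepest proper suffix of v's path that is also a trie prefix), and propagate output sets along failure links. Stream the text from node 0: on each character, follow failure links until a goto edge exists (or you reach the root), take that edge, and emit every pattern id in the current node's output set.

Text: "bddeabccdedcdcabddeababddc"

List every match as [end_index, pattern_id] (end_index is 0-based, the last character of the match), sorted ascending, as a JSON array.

Construct AC machine:
Trie (insert patterns):
  n0 'ε': a→12 b→18 c→1 d→4
  n1 'c': c→2  [P7 ends]
  n2 'cc': c→3 d→9
  n3 'ccc': ·  [P0 ends]
  n4 'd': c→11 e→5
  n5 'de': a→6
  n6 'dea': e→7
  n7 'deae': b→8
  n8 'deaeb': ·  [P1 ends]
  n9 'ccd': e→10
  n10 'ccde': ·  [P2 ends]
  n11 'dc': ·  [P3 ends]
  n12 'a': a→13 b→24
  n13 'aa': e→14
  n14 'aae': d→15
  n15 'aaed': b→16
  n16 'aaedb': e→17
  n17 'aaedbe': ·  [P4 ends]
  n18 'b': d→19
  n19 'bd': d→20
  n20 'bdd': e→21
  n21 'bdde': a→22
  n22 'bddea': b→23
  n23 'bddeab': ·  [P5 ends]
  n24 'ab': d→25
  n25 'abd': ·  [P6 ends]

Failure links (BFS by depth):
  fail(1) 'c': from fail(0)=0 chase 'c': 0 ⇒ 0;  out={7}∪out(0)={7}
  fail(4) 'd': from fail(0)=0 chase 'd': 0 ⇒ 0;  out=∅∪out(0)=∅
  fail(12) 'a': from fail(0)=0 chase 'a': 0 ⇒ 0;  out=∅∪out(0)=∅
  fail(18) 'b': from fail(0)=0 chase 'b': 0 ⇒ 0;  out=∅∪out(0)=∅
  fail(2) 'cc': from fail(1)=0 chase 'c': 0 ⇒ 1;  out=∅∪out(1)={7}
  fail(5) 'de': from fail(4)=0 chase 'e': 0 ⇒ 0;  out=∅∪out(0)=∅
  fail(11) 'dc': from fail(4)=0 chase 'c': 0 ⇒ 1;  out={3}∪out(1)={3,7}
  fail(13) 'aa': from fail(12)=0 chase 'a': 0 ⇒ 12;  out=∅∪out(12)=∅
  fail(19) 'bd': from fail(18)=0 chase 'd': 0 ⇒ 4;  out=∅∪out(4)=∅
  fail(24) 'ab': from fail(12)=0 chase 'b': 0 ⇒ 18;  out=∅∪out(18)=∅
  fail(3) 'ccc': from fail(2)=1 chase 'c': 1 ⇒ 2;  out={0}∪out(2)={0,7}
  fail(6) 'dea': from fail(5)=0 chase 'a': 0 ⇒ 12;  out=∅∪out(12)=∅
  fail(9) 'ccd': from fail(2)=1 chase 'd': 1→0 ⇒ 4;  out=∅∪out(4)=∅
  fail(14) 'aae': from fail(13)=12 chase 'e': 12→0 ⇒ 0;  out=∅∪out(0)=∅
  fail(20) 'bdd': from fail(19)=4 chase 'd': 4→0 ⇒ 4;  out=∅∪out(4)=∅
  fail(25) 'abd': from fail(24)=18 chase 'd': 18 ⇒ 19;  out={6}∪out(19)={6}
  fail(7) 'deae': from fail(6)=12 chase 'e': 12→0 ⇒ 0;  out=∅∪out(0)=∅
  fail(10) 'ccde': from fail(9)=4 chase 'e': 4 ⇒ 5;  out={2}∪out(5)={2}
  fail(15) 'aaed': from fail(14)=0 chase 'd': 0 ⇒ 4;  out=∅∪out(4)=∅
  fail(21) 'bdde': from fail(20)=4 chase 'e': 4 ⇒ 5;  out=∅∪out(5)=∅
  fail(8) 'deaeb': from fail(7)=0 chase 'b': 0 ⇒ 18;  out={1}∪out(18)={1}
  fail(16) 'aaedb': from fail(15)=4 chase 'b': 4→0 ⇒ 18;  out=∅∪out(18)=∅
  fail(22) 'bddea': from fail(21)=5 chase 'a': 5 ⇒ 6;  out=∅∪out(6)=∅
  fail(17) 'aaedbe': from fail(16)=18 chase 'e': 18→0 ⇒ 0;  out={4}∪out(0)={4}
  fail(23) 'bddeab': from fail(22)=6 chase 'b': 6→12 ⇒ 24;  out={5}∪out(24)={5}

Text stream:
i=0 'b': node 0→18
i=1 'd': node 18→19
i=2 'd': node 19→20
i=3 'e': node 20→21
i=4 'a': node 21→22
i=5 'b': node 22→23  → match P5@[0:5]
i=6 'c': node 23→1 (fail-walked)  → match P7@[6:6]
i=7 'c': node 1→2  → match P7@[7:7]
i=8 'd': node 2→9
i=9 'e': node 9→10  → match P2@[6:9]
i=10 'd': node 10→4 (fail-walked)
i=11 'c': node 4→11  → match P3@[10:11],P7@[11:11]
i=12 'd': node 11→4 (fail-walked)
i=13 'c': node 4→11  → match P3@[12:13],P7@[13:13]
i=14 'a': node 11→12 (fail-walked)
i=15 'b': node 12→24
i=16 'd': node 24→25  → match P6@[14:16]
i=17 'd': node 25→20 (fail-walked)
i=18 'e': node 20→21
i=19 'a': node 21→22
i=20 'b': node 22→23  → match P5@[15:20]
i=21 'a': node 23→12 (fail-walked)
i=22 'b': node 12→24
i=23 'd': node 24→25  → match P6@[21:23]
i=24 'd': node 25→20 (fail-walked)
i=25 'c': node 20→11 (fail-walked)  → match P3@[24:25],P7@[25:25]

Result: [[5,5],[6,7],[7,7],[9,2],[11,3],[11,7],[13,3],[13,7],[16,6],[20,5],[23,6],[25,3],[25,7]]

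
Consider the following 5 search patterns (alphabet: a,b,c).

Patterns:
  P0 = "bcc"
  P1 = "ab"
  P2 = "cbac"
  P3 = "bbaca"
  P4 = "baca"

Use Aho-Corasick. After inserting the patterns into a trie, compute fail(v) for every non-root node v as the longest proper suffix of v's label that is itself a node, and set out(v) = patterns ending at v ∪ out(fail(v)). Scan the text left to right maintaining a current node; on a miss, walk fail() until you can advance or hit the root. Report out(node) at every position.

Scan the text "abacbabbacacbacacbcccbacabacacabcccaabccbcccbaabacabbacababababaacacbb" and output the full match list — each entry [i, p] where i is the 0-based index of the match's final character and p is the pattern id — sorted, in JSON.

Build automaton:
Trie nodes:
  0='ε' goto a→4 b→1 c→6
  1='b' goto a→14 b→10 c→2
  2='bc' goto c→3
  3='bcc' goto ·  [P0 ends]
  4='a' goto b→5
  5='ab' goto ·  [P1 ends]
  6='c' goto b→7
  7='cb' goto a→8
  8='cba' goto c→9
  9='cbac' goto ·  [P2 ends]
  10='bb' goto a→11
  11='bba' goto c→12
  12='bbac' goto a→13
  13='bbaca' goto ·  [P3 ends]
  14='ba' goto c→15
  15='bac' goto a→16
  16='baca' goto ·  [P4 ends]

BFS fail/out derivation:
  fail(1) 'b': from fail(0)=0 chase 'b': 0 ⇒ 0;  out=∅∪out(0)=∅
  fail(4) 'a': from fail(0)=0 chase 'a': 0 ⇒ 0;  out=∅∪out(0)=∅
  fail(6) 'c': from fail(0)=0 chase 'c': 0 ⇒ 0;  out=∅∪out(0)=∅
  fail(2) 'bc': from fail(1)=0 chase 'c': 0 ⇒ 6;  out=∅∪out(6)=∅
  fail(5) 'ab': from fail(4)=0 chase 'b': 0 ⇒ 1;  out={1}∪out(1)={1}
  fail(7) 'cb': from fail(6)=0 chase 'b': 0 ⇒ 1;  out=∅∪out(1)=∅
  fail(10) 'bb': from fail(1)=0 chase 'b': 0 ⇒ 1;  out=∅∪out(1)=∅
  fail(14) 'ba': from fail(1)=0 chase 'a': 0 ⇒ 4;  out=∅∪out(4)=∅
  fail(3) 'bcc': from fail(2)=6 chase 'c': 6→0 ⇒ 6;  out={0}∪out(6)={0}
  fail(8) 'cba': from fail(7)=1 chase 'a': 1 ⇒ 14;  out=∅∪out(14)=∅
  fail(11) 'bba': from fail(10)=1 chase 'a': 1 ⇒ 14;  out=∅∪out(14)=∅
  fail(15) 'bac': from fail(14)=4 chase 'c': 4→0 ⇒ 6;  out=∅∪out(6)=∅
  fail(9) 'cbac': from fail(8)=14 chase 'c': 14 ⇒ 15;  out={2}∪out(15)={2}
  fail(12) 'bbac': from fail(11)=14 chase 'c': 14 ⇒ 15;  out=∅∪out(15)=∅
  fail(16) 'baca': from fail(15)=6 chase 'a': 6→0 ⇒ 4;  out={4}∪out(4)={4}
  fail(13) 'bbaca': from fail(12)=15 chase 'a': 15 ⇒ 16;  out={3}∪out(16)={3,4}

Run:
[0] read 'a'  n0⇒n4
[1] read 'b'  n4⇒n5  emit P1@[0:1]
[2] read 'a'  n5⇒n14 ·f
[3] read 'c'  n14⇒n15
[4] read 'b'  n15⇒n7 ·f
[5] read 'a'  n7⇒n8
[6] read 'b'  n8⇒n5 ·f  emit P1@[5:6]
[7] read 'b'  n5⇒n10 ·f
[8] read 'a'  n10⇒n11
[9] read 'c'  n11⇒n12
[10] read 'a'  n12⇒n13  emit P3@[6:10],P4@[7:10]
[11] read 'c'  n13⇒n6 ·f
[12] read 'b'  n6⇒n7
[13] read 'a'  n7⇒n8
[14] read 'c'  n8⇒n9  emit P2@[11:14]
[15] read 'a'  n9⇒n16 ·f  emit P4@[12:15]
[16] read 'c'  n16⇒n6 ·f
[17] read 'b'  n6⇒n7
[18] read 'c'  n7⇒n2 ·f
[19] read 'c'  n2⇒n3  emit P0@[17:19]
[20] read 'c'  n3⇒n6 ·f
[21] read 'b'  n6⇒n7
[22] read 'a'  n7⇒n8
[23] read 'c'  n8⇒n9  emit P2@[20:23]
[24] read 'a'  n9⇒n16 ·f  emit P4@[21:24]
[25] read 'b'  n16⇒n5 ·f  emit P1@[24:25]
[26] read 'a'  n5⇒n14 ·f
[27] read 'c'  n14⇒n15
[28] read 'a'  n15⇒n16  emit P4@[25:28]
[29] read 'c'  n16⇒n6 ·f
[30] read 'a'  n6⇒n4 ·f
[31] read 'b'  n4⇒n5  emit P1@[30:31]
[32] read 'c'  n5⇒n2 ·f
[33] read 'c'  n2⇒n3  emit P0@[31:33]
[34] read 'c'  n3⇒n6 ·f
[35] read 'a'  n6⇒n4 ·f
[36] read 'a'  n4⇒n4 ·f
[37] read 'b'  n4⇒n5  emit P1@[36:37]
[38] read 'c'  n5⇒n2 ·f
[39] read 'c'  n2⇒n3  emit P0@[37:39]
[40] read 'b'  n3⇒n7 ·f
[41] read 'c'  n7⇒n2 ·f
[42] read 'c'  n2⇒n3  emit P0@[40:42]
[43] read 'c'  n3⇒n6 ·f
[44] read 'b'  n6⇒n7
[45] read 'a'  n7⇒n8
[46] read 'a'  n8⇒n4 ·f
[47] read 'b'  n4⇒n5  emit P1@[46:47]
[48] read 'a'  n5⇒n14 ·f
[49] read 'c'  n14⇒n15
[50] read 'a'  n15⇒n16  emit P4@[47:50]
[51] read 'b'  n16⇒n5 ·f  emit P1@[50:51]
[52] read 'b'  n5⇒n10 ·f
[53] read 'a'  n10⇒n11
[54] read 'c'  n11⇒n12
[55] read 'a'  n12⇒n13  emit P3@[51:55],P4@[52:55]
[56] read 'b'  n13⇒n5 ·f  emit P1@[55:56]
[57] read 'a'  n5⇒n14 ·f
[58] read 'b'  n14⇒n5 ·f  emit P1@[57:58]
[59] read 'a'  n5⇒n14 ·f
[60] read 'b'  n14⇒n5 ·f  emit P1@[59:60]
[61] read 'a'  n5⇒n14 ·f
[62] read 'b'  n14⇒n5 ·f  emit P1@[61:62]
[63] read 'a'  n5⇒n14 ·f
[64] read 'a'  n14⇒n4 ·f
[65] read 'c'  n4⇒n6 ·f
[66] read 'a'  n6⇒n4 ·f
[67] read 'c'  n4⇒n6 ·f
[68] read 'b'  n6⇒n7
[69] read 'b'  n7⇒n10 ·f

All matches (sorted): [[1,1],[6,1],[10,3],[10,4],[14,2],[15,4],[19,0],[23,2],[24,4],[25,1],[28,4],[31,1],[33,0],[37,1],[39,0],[42,0],[47,1],[50,4],[51,1],[55,3],[55,4],[56,1],[58,1],[60,1],[62,1]]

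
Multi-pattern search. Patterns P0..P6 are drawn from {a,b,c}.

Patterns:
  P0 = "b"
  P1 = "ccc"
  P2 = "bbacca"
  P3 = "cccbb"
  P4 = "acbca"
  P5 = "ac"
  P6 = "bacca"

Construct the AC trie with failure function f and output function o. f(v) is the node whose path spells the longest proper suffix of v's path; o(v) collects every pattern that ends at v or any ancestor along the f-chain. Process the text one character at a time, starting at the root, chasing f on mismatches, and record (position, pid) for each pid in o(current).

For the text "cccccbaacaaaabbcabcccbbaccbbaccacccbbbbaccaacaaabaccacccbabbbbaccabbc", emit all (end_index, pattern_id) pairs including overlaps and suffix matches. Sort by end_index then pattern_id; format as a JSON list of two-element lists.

Build:
Trie (insert patterns):
  0='ε' goto a→12 b→1 c→2
  1='b' goto a→17 b→5  ←P0
  2='c' goto c→3
  3='cc' goto c→4
  4='ccc' goto b→10  ←P1
  5='bb' goto a→6
  6='bba' goto c→7
  7='bbac' goto c→8
  8='bbacc' goto a→9
  9='bbacca' goto ·  ←P2
  10='cccb' goto b→11
  11='cccbb' goto ·  ←P3
  12='a' goto c→13
  13='ac' goto b→14  ←P5
  14='acb' goto c→15
  15='acbc' goto a→16
  16='acbca' goto ·  ←P4
  17='ba' goto c→18
  18='bac' goto c→19
  19='bacc' goto a→20
  20='bacca' goto ·  ←P6

BFS fail/out derivation:
  n1('b'): parent n0 fail=0; on 'b' 0 → fail=0;  out {0}∪∅={0}
  n2('c'): parent n0 fail=0; on 'c' 0 → fail=0;  out ∅∪∅=∅
  n12('a'): parent n0 fail=0; on 'a' 0 → fail=0;  out ∅∪∅=∅
  n3('cc'): parent n2 fail=0; on 'c' 0 → fail=2;  out ∅∪∅=∅
  n5('bb'): parent n1 fail=0; on 'b' 0 → fail=1;  out ∅∪{0}={0}
  n13('ac'): parent n12 fail=0; on 'c' 0 → fail=2;  out {5}∪∅={5}
  n17('ba'): parent n1 fail=0; on 'a' 0 → fail=12;  out ∅∪∅=∅
  n4('ccc'): parent n3 fail=2; on 'c' 2 → fail=3;  out {1}∪∅={1}
  n6('bba'): parent n5 fail=1; on 'a' 1 → fail=17;  out ∅∪∅=∅
  n14('acb'): parent n13 fail=2; on 'b' 2→0 → fail=1;  out ∅∪{0}={0}
  n18('bac'): parent n17 fail=12; on 'c' 12 → fail=13;  out ∅∪{5}={5}
  n7('bbac'): parent n6 fail=17; on 'c' 17 → fail=18;  out ∅∪{5}={5}
  n10('cccb'): parent n4 fail=3; on 'b' 3→2→0 → fail=1;  out ∅∪{0}={0}
  n15('acbc'): parent n14 fail=1; on 'c' 1→0 → fail=2;  out ∅∪∅=∅
  n19('bacc'): parent n18 fail=13; on 'c' 13→2 → fail=3;  out ∅∪∅=∅
  n8('bbacc'): parent n7 fail=18; on 'c' 18 → fail=19;  out ∅∪∅=∅
  n11('cccbb'): parent n10 fail=1; on 'b' 1 → fail=5;  out {3}∪{0}={0,3}
  n16('acbca'): parent n15 fail=2; on 'a' 2→0 → fail=12;  out {4}∪∅={4}
  n20('bacca'): parent n19 fail=3; on 'a' 3→2→0 → fail=12;  out {6}∪∅={6}
  n9('bbacca'): parent n8 fail=19; on 'a' 19 → fail=20;  out {2}∪{6}={2,6}

Text stream:
pos 0 'c': at 2
pos 1 'c': at 3
pos 2 'c': at 4  → match P1@[0:2]
pos 3 'c': at 4 ·f  → match P1@[1:3]
pos 4 'c': at 4 ·f  → match P1@[2:4]
pos 5 'b': at 10  → match P0@[5:5]
pos 6 'a': at 17 ·f
pos 7 'a': at 12 ·f
pos 8 'c': at 13  → match P5@[7:8]
pos 9 'a': at 12 ·f
pos 10 'a': at 12 ·f
pos 11 'a': at 12 ·f
pos 12 'a': at 12 ·f
pos 13 'b': at 1 ·f  → match P0@[13:13]
pos 14 'b': at 5  → match P0@[14:14]
pos 15 'c': at 2 ·f
pos 16 'a': at 12 ·f
pos 17 'b': at 1 ·f  → match P0@[17:17]
pos 18 'c': at 2 ·f
pos 19 'c': at 3
pos 20 'c': at 4  → match P1@[18:20]
pos 21 'b': at 10  → match P0@[21:21]
pos 22 'b': at 11  → match P0@[22:22],P3@[18:22]
pos 23 'a': at 6 ·f
pos 24 'c': at 7  → match P5@[23:24]
pos 25 'c': at 8
pos 26 'b': at 1 ·f  → match P0@[26:26]
pos 27 'b': at 5  → match P0@[27:27]
pos 28 'a': at 6
pos 29 'c': at 7  → match P5@[28:29]
pos 30 'c': at 8
pos 31 'a': at 9  → match P2@[26:31],P6@[27:31]
pos 32 'c': at 13 ·f  → match P5@[31:32]
pos 33 'c': at 3 ·f
pos 34 'c': at 4  → match P1@[32:34]
pos 35 'b': at 10  → match P0@[35:35]
pos 36 'b': at 11  → match P0@[36:36],P3@[32:36]
pos 37 'b': at 5 ·f  → match P0@[37:37]
pos 38 'b': at 5 ·f  → match P0@[38:38]
pos 39 'a': at 6
pos 40 'c': at 7  → match P5@[39:40]
pos 41 'c': at 8
pos 42 'a': at 9  → match P2@[37:42],P6@[38:42]
pos 43 'a': at 12 ·f
pos 44 'c': at 13  → match P5@[43:44]
pos 45 'a': at 12 ·f
pos 46 'a': at 12 ·f
pos 47 'a': at 12 ·f
pos 48 'b': at 1 ·f  → match P0@[48:48]
pos 49 'a': at 17
pos 50 'c': at 18  → match P5@[49:50]
pos 51 'c': at 19
pos 52 'a': at 20  → match P6@[48:52]
pos 53 'c': at 13 ·f  → match P5@[52:53]
pos 54 'c': at 3 ·f
pos 55 'c': at 4  → match P1@[53:55]
pos 56 'b': at 10  → match P0@[56:56]
pos 57 'a': at 17 ·f
pos 58 'b': at 1 ·f  → match P0@[58:58]
pos 59 'b': at 5  → match P0@[59:59]
pos 60 'b': at 5 ·f  → match P0@[60:60]
pos 61 'b': at 5 ·f  → match P0@[61:61]
pos 62 'a': at 6
pos 63 'c': at 7  → match P5@[62:63]
pos 64 'c': at 8
pos 65 'a': at 9  → match P2@[60:65],P6@[61:65]
pos 66 'b': at 1 ·f  → match P0@[66:66]
pos 67 'b': at 5  → match P0@[67:67]
pos 68 'c': at 2 ·f

Result: [[2,1],[3,1],[4,1],[5,0],[8,5],[13,0],[14,0],[17,0],[20,1],[21,0],[22,0],[22,3],[24,5],[26,0],[27,0],[29,5],[31,2],[31,6],[32,5],[34,1],[35,0],[36,0],[36,3],[37,0],[38,0],[40,5],[42,2],[42,6],[44,5],[48,0],[50,5],[52,6],[53,5],[55,1],[56,0],[58,0],[59,0],[60,0],[61,0],[63,5],[65,2],[65,6],[66,0],[67,0]]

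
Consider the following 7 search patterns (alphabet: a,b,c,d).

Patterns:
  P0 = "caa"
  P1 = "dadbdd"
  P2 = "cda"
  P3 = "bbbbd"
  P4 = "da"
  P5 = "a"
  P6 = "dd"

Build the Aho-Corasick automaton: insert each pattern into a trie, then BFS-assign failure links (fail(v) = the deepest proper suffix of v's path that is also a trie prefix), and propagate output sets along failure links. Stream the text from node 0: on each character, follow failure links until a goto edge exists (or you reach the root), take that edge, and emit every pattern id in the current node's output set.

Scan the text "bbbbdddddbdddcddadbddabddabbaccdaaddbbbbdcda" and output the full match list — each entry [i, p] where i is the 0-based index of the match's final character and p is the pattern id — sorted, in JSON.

Build automaton:
Trie nodes:
  n0 'ε': a→17 b→12 c→1 d→4
  n1 'c': a→2 d→10
  n2 'ca': a→3
  n3 'caa': ·  [P0 ends]
  n4 'd': a→5 d→18
  n5 'da': d→6  [P4 ends]
  n6 'dad': b→7
  n7 'dadb': d→8
  n8 'dadbd': d→9
  n9 'dadbdd': ·  [P1 ends]
  n10 'cd': a→11
  n11 'cda': ·  [P2 ends]
  n12 'b': b→13
  n13 'bb': b→14
  n14 'bbb': b→15
  n15 'bbbb': d→16
  n16 'bbbbd': ·  [P3 ends]
  n17 'a': ·  [P5 ends]
  n18 'dd': ·  [P6 ends]

BFS fail/out derivation:
  fail(1) 'c': from fail(0)=0 chase 'c': 0 ⇒ 0;  out=∅∪out(0)=∅
  fail(4) 'd': from fail(0)=0 chase 'd': 0 ⇒ 0;  out=∅∪out(0)=∅
  fail(12) 'b': from fail(0)=0 chase 'b': 0 ⇒ 0;  out=∅∪out(0)=∅
  fail(17) 'a': from fail(0)=0 chase 'a': 0 ⇒ 0;  out={5}∪out(0)={5}
  fail(2) 'ca': from fail(1)=0 chase 'a': 0 ⇒ 17;  out=∅∪out(17)={5}
  fail(5) 'da': from fail(4)=0 chase 'a': 0 ⇒ 17;  out={4}∪out(17)={4,5}
  fail(10) 'cd': from fail(1)=0 chase 'd': 0 ⇒ 4;  out=∅∪out(4)=∅
  fail(13) 'bb': from fail(12)=0 chase 'b': 0 ⇒ 12;  out=∅∪out(12)=∅
  fail(18) 'dd': from fail(4)=0 chase 'd': 0 ⇒ 4;  out={6}∪out(4)={6}
  fail(3) 'caa': from fail(2)=17 chase 'a': 17→0 ⇒ 17;  out={0}∪out(17)={0,5}
  fail(6) 'dad': from fail(5)=17 chase 'd': 17→0 ⇒ 4;  out=∅∪out(4)=∅
  fail(11) 'cda': from fail(10)=4 chase 'a': 4 ⇒ 5;  out={2}∪out(5)={2,4,5}
  fail(14) 'bbb': from fail(13)=12 chase 'b': 12 ⇒ 13;  out=∅∪out(13)=∅
  fail(7) 'dadb': from fail(6)=4 chase 'b': 4→0 ⇒ 12;  out=∅∪out(12)=∅
  fail(15) 'bbbb': from fail(14)=13 chase 'b': 13 ⇒ 14;  out=∅∪out(14)=∅
  fail(8) 'dadbd': from fail(7)=12 chase 'd': 12→0 ⇒ 4;  out=∅∪out(4)=∅
  fail(16) 'bbbbd': from fail(15)=14 chase 'd': 14→13→12→0 ⇒ 4;  out={3}∪out(4)={3}
  fail(9) 'dadbdd': from fail(8)=4 chase 'd': 4 ⇒ 18;  out={1}∪out(18)={1,6}

Scan:
[0] read 'b'  n0⇒n12
[1] read 'b'  n12⇒n13
[2] read 'b'  n13⇒n14
[3] read 'b'  n14⇒n15
[4] read 'd'  n15⇒n16  emit P3@[0:4]
[5] read 'd'  n16⇒n18 (via fail)  emit P6@[4:5]
[6] read 'd'  n18⇒n18 (via fail)  emit P6@[5:6]
[7] read 'd'  n18⇒n18 (via fail)  emit P6@[6:7]
[8] read 'd'  n18⇒n18 (via fail)  emit P6@[7:8]
[9] read 'b'  n18⇒n12 (via fail)
[10] read 'd'  n12⇒n4 (via fail)
[11] read 'd'  n4⇒n18  emit P6@[10:11]
[12] read 'd'  n18⇒n18 (via fail)  emit P6@[11:12]
[13] read 'c'  n18⇒n1 (via fail)
[14] read 'd'  n1⇒n10
[15] read 'd'  n10⇒n18 (via fail)  emit P6@[14:15]
[16] read 'a'  n18⇒n5 (via fail)  emit P4@[15:16],P5@[16:16]
[17] read 'd'  n5⇒n6
[18] read 'b'  n6⇒n7
[19] read 'd'  n7⇒n8
[20] read 'd'  n8⇒n9  emit P1@[15:20],P6@[19:20]
[21] read 'a'  n9⇒n5 (via fail)  emit P4@[20:21],P5@[21:21]
[22] read 'b'  n5⇒n12 (via fail)
[23] read 'd'  n12⇒n4 (via fail)
[24] read 'd'  n4⇒n18  emit P6@[23:24]
[25] read 'a'  n18⇒n5 (via fail)  emit P4@[24:25],P5@[25:25]
[26] read 'b'  n5⇒n12 (via fail)
[27] read 'b'  n12⇒n13
[28] read 'a'  n13⇒n17 (via fail)  emit P5@[28:28]
[29] read 'c'  n17⇒n1 (via fail)
[30] read 'c'  n1⇒n1 (via fail)
[31] read 'd'  n1⇒n10
[32] read 'a'  n10⇒n11  emit P2@[30:32],P4@[31:32],P5@[32:32]
[33] read 'a'  n11⇒n17 (via fail)  emit P5@[33:33]
[34] read 'd'  n17⇒n4 (via fail)
[35] read 'd'  n4⇒n18  emit P6@[34:35]
[36] read 'b'  n18⇒n12 (via fail)
[37] read 'b'  n12⇒n13
[38] read 'b'  n13⇒n14
[39] read 'b'  n14⇒n15
[40] read 'd'  n15⇒n16  emit P3@[36:40]
[41] read 'c'  n16⇒n1 (via fail)
[42] read 'd'  n1⇒n10
[43] read 'a'  n10⇒n11  emit P2@[41:43],P4@[42:43],P5@[43:43]

Result: [[4,3],[5,6],[6,6],[7,6],[8,6],[11,6],[12,6],[15,6],[16,4],[16,5],[20,1],[20,6],[21,4],[21,5],[24,6],[25,4],[25,5],[28,5],[32,2],[32,4],[32,5],[33,5],[35,6],[40,3],[43,2],[43,4],[43,5]]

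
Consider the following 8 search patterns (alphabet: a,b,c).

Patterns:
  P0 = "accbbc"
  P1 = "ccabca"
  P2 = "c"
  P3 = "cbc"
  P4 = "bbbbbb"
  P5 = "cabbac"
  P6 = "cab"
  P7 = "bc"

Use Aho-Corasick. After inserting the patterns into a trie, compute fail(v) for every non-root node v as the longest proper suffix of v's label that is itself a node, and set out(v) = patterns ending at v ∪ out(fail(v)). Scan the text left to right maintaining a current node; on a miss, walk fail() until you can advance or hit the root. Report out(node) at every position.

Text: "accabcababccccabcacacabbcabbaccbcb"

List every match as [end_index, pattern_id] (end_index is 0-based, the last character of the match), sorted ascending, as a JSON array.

Build:
Trie nodes:
  0='ε' goto a→1 b→15 c→7
  1='a' goto c→2
  2='ac' goto c→3
  3='acc' goto b→4
  4='accb' goto b→5
  5='accbb' goto c→6
  6='accbbc' goto ·  ←P0
  7='c' goto a→21 b→13 c→8  ←P2
  8='cc' goto a→9
  9='cca' goto b→10
  10='ccab' goto c→11
  11='ccabc' goto a→12
  12='ccabca' goto ·  ←P1
  13='cb' goto c→14
  14='cbc' goto ·  ←P3
  15='b' goto b→16 c→26
  16='bb' goto b→17
  17='bbb' goto b→18
  18='bbbb' goto b→19
  19='bbbbb' goto b→20
  20='bbbbbb' goto ·  ←P4
  21='ca' goto b→22
  22='cab' goto b→23  ←P6
  23='cabb' goto a→24
  24='cabba' goto c→25
  25='cabbac' goto ·  ←P5
  26='bc' goto ·  ←P7

Failure links (BFS by depth):
  n1('a'): parent n0 fail=0; on 'a' 0 → fail=0;  out ∅∪∅=∅
  n7('c'): parent n0 fail=0; on 'c' 0 → fail=0;  out {2}∪∅={2}
  n15('b'): parent n0 fail=0; on 'b' 0 → fail=0;  out ∅∪∅=∅
  n2('ac'): parent n1 fail=0; on 'c' 0 → fail=7;  out ∅∪{2}={2}
  n8('cc'): parent n7 fail=0; on 'c' 0 → fail=7;  out ∅∪{2}={2}
  n13('cb'): parent n7 fail=0; on 'b' 0 → fail=15;  out ∅∪∅=∅
  n16('bb'): parent n15 fail=0; on 'b' 0 → fail=15;  out ∅∪∅=∅
  n21('ca'): parent n7 fail=0; on 'a' 0 → fail=1;  out ∅∪∅=∅
  n26('bc'): parent n15 fail=0; on 'c' 0 → fail=7;  out {7}∪{2}={2,7}
  n3('acc'): parent n2 fail=7; on 'c' 7 → fail=8;  out ∅∪{2}={2}
  n9('cca'): parent n8 fail=7; on 'a' 7 → fail=21;  out ∅∪∅=∅
  n14('cbc'): parent n13 fail=15; on 'c' 15 → fail=26;  out {3}∪{2,7}={2,3,7}
  n17('bbb'): parent n16 fail=15; on 'b' 15 → fail=16;  out ∅∪∅=∅
  n22('cab'): parent n21 fail=1; on 'b' 1→0 → fail=15;  out {6}∪∅={6}
  n4('accb'): parent n3 fail=8; on 'b' 8→7 → fail=13;  out ∅∪∅=∅
  n10('ccab'): parent n9 fail=21; on 'b' 21 → fail=22;  out ∅∪{6}={6}
  n18('bbbb'): parent n17 fail=16; on 'b' 16 → fail=17;  out ∅∪∅=∅
  n23('cabb'): parent n22 fail=15; on 'b' 15 → fail=16;  out ∅∪∅=∅
  n5('accbb'): parent n4 fail=13; on 'b' 13→15 → fail=16;  out ∅∪∅=∅
  n11('ccabc'): parent n10 fail=22; on 'c' 22→15 → fail=26;  out ∅∪{2,7}={2,7}
  n19('bbbbb'): parent n18 fail=17; on 'b' 17 → fail=18;  out ∅∪∅=∅
  n24('cabba'): parent n23 fail=16; on 'a' 16→15→0 → fail=1;  out ∅∪∅=∅
  n6('accbbc'): parent n5 fail=16; on 'c' 16→15 → fail=26;  out {0}∪{2,7}={0,2,7}
  n12('ccabca'): parent n11 fail=26; on 'a' 26→7 → fail=21;  out {1}∪∅={1}
  n20('bbbbbb'): parent n19 fail=18; on 'b' 18 → fail=19;  out {4}∪∅={4}
  n25('cabbac'): parent n24 fail=1; on 'c' 1 → fail=2;  out {5}∪{2}={2,5}

Scan:
pos 0 'a': at 1
pos 1 'c': at 2  → match P2@[1:1]
pos 2 'c': at 3  → match P2@[2:2]
pos 3 'a': at 9 (via fail)
pos 4 'b': at 10  → match P6@[2:4]
pos 5 'c': at 11  → match P2@[5:5],P7@[4:5]
pos 6 'a': at 12  → match P1@[1:6]
pos 7 'b': at 22 (via fail)  → match P6@[5:7]
pos 8 'a': at 1 (via fail)
pos 9 'b': at 15 (via fail)
pos 10 'c': at 26  → match P2@[10:10],P7@[9:10]
pos 11 'c': at 8 (via fail)  → match P2@[11:11]
pos 12 'c': at 8 (via fail)  → match P2@[12:12]
pos 13 'c': at 8 (via fail)  → match P2@[13:13]
pos 14 'a': at 9
pos 15 'b': at 10  → match P6@[13:15]
pos 16 'c': at 11  → match P2@[16:16],P7@[15:16]
pos 17 'a': at 12  → match P1@[12:17]
pos 18 'c': at 2 (via fail)  → match P2@[18:18]
pos 19 'a': at 21 (via fail)
pos 20 'c': at 2 (via fail)  → match P2@[20:20]
pos 21 'a': at 21 (via fail)
pos 22 'b': at 22  → match P6@[20:22]
pos 23 'b': at 23
pos 24 'c': at 26 (via fail)  → match P2@[24:24],P7@[23:24]
pos 25 'a': at 21 (via fail)
pos 26 'b': at 22  → match P6@[24:26]
pos 27 'b': at 23
pos 28 'a': at 24
pos 29 'c': at 25  → match P2@[29:29],P5@[24:29]
pos 30 'c': at 3 (via fail)  → match P2@[30:30]
pos 31 'b': at 4
pos 32 'c': at 14 (via fail)  → match P2@[32:32],P3@[30:32],P7@[31:32]
pos 33 'b': at 13 (via fail)

All matches (sorted): [[1,2],[2,2],[4,6],[5,2],[5,7],[6,1],[7,6],[10,2],[10,7],[11,2],[12,2],[13,2],[15,6],[16,2],[16,7],[17,1],[18,2],[20,2],[22,6],[24,2],[24,7],[26,6],[29,2],[29,5],[30,2],[32,2],[32,3],[32,7]]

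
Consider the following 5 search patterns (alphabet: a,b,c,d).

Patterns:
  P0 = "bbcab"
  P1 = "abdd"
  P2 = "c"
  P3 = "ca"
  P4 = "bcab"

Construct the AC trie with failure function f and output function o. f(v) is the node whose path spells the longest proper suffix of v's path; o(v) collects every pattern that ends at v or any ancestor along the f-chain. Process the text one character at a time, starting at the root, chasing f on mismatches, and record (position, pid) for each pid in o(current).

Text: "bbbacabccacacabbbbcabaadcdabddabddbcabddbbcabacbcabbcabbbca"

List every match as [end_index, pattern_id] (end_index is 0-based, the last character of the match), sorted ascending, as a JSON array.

Build automaton:
Trie nodes:
  0='ε' goto a→6 b→1 c→10
  1='b' goto b→2 c→12
  2='bb' goto c→3
  3='bbc' goto a→4
  4='bbca' goto b→5
  5='bbcab' goto ·  [P0 ends]
  6='a' goto b→7
  7='ab' goto d→8
  8='abd' goto d→9
  9='abdd' goto ·  [P1 ends]
  10='c' goto a→11  [P2 ends]
  11='ca' goto ·  [P3 ends]
  12='bc' goto a→13
  13='bca' goto b→14
  14='bcab' goto ·  [P4 ends]

Failure links (BFS by depth):
  n1('b'): parent n0 fail=0; on 'b' 0 → fail=0;  out ∅∪∅=∅
  n6('a'): parent n0 fail=0; on 'a' 0 → fail=0;  out ∅∪∅=∅
  n10('c'): parent n0 fail=0; on 'c' 0 → fail=0;  out {2}∪∅={2}
  n2('bb'): parent n1 fail=0; on 'b' 0 → fail=1;  out ∅∪∅=∅
  n7('ab'): parent n6 fail=0; on 'b' 0 → fail=1;  out ∅∪∅=∅
  n11('ca'): parent n10 fail=0; on 'a' 0 → fail=6;  out {3}∪∅={3}
  n12('bc'): parent n1 fail=0; on 'c' 0 → fail=10;  out ∅∪{2}={2}
  n3('bbc'): parent n2 fail=1; on 'c' 1 → fail=12;  out ∅∪{2}={2}
  n8('abd'): parent n7 fail=1; on 'd' 1→0 → fail=0;  out ∅∪∅=∅
  n13('bca'): parent n12 fail=10; on 'a' 10 → fail=11;  out ∅∪{3}={3}
  n4('bbca'): parent n3 fail=12; on 'a' 12 → fail=13;  out ∅∪{3}={3}
  n9('abdd'): parent n8 fail=0; on 'd' 0 → fail=0;  out {1}∪∅={1}
  n14('bcab'): parent n13 fail=11; on 'b' 11→6 → fail=7;  out {4}∪∅={4}
  n5('bbcab'): parent n4 fail=13; on 'b' 13 → fail=14;  out {0}∪{4}={0,4}

Scan:
i=0 'b': node 0→1
i=1 'b': node 1→2
i=2 'b': node 2→2 ·f
i=3 'a': node 2→6 ·f
i=4 'c': node 6→10 ·f  → match P2@[4:4]
i=5 'a': node 10→11  → match P3@[4:5]
i=6 'b': node 11→7 ·f
i=7 'c': node 7→12 ·f  → match P2@[7:7]
i=8 'c': node 12→10 ·f  → match P2@[8:8]
i=9 'a': node 10→11  → match P3@[8:9]
i=10 'c': node 11→10 ·f  → match P2@[10:10]
i=11 'a': node 10→11  → match P3@[10:11]
i=12 'c': node 11→10 ·f  → match P2@[12:12]
i=13 'a': node 10→11  → match P3@[12:13]
i=14 'b': node 11→7 ·f
i=15 'b': node 7→2 ·f
i=16 'b': node 2→2 ·f
i=17 'b': node 2→2 ·f
i=18 'c': node 2→3  → match P2@[18:18]
i=19 'a': node 3→4  → match P3@[18:19]
i=20 'b': node 4→5  → match P0@[16:20],P4@[17:20]
i=21 'a': node 5→6 ·f
i=22 'a': node 6→6 ·f
i=23 'd': node 6→0 ·f
i=24 'c': node 0→10  → match P2@[24:24]
i=25 'd': node 10→0 ·f
i=26 'a': node 0→6
i=27 'b': node 6→7
i=28 'd': node 7→8
i=29 'd': node 8→9  → match P1@[26:29]
i=30 'a': node 9→6 ·f
i=31 'b': node 6→7
i=32 'd': node 7→8
i=33 'd': node 8→9  → match P1@[30:33]
i=34 'b': node 9→1 ·f
i=35 'c': node 1→12  → match P2@[35:35]
i=36 'a': node 12→13  → match P3@[35:36]
i=37 'b': node 13→14  → match P4@[34:37]
i=38 'd': node 14→8 ·f
i=39 'd': node 8→9  → match P1@[36:39]
i=40 'b': node 9→1 ·f
i=41 'b': node 1→2
i=42 'c': node 2→3  → match P2@[42:42]
i=43 'a': node 3→4  → match P3@[42:43]
i=44 'b': node 4→5  → match P0@[40:44],P4@[41:44]
i=45 'a': node 5→6 ·f
i=46 'c': node 6→10 ·f  → match P2@[46:46]
i=47 'b': node 10→1 ·f
i=48 'c': node 1→12  → match P2@[48:48]
i=49 'a': node 12→13  → match P3@[48:49]
i=50 'b': node 13→14  → match P4@[47:50]
i=51 'b': node 14→2 ·f
i=52 'c': node 2→3  → match P2@[52:52]
i=53 'a': node 3→4  → match P3@[52:53]
i=54 'b': node 4→5  → match P0@[50:54],P4@[51:54]
i=55 'b': node 5→2 ·f
i=56 'b': node 2→2 ·f
i=57 'c': node 2→3  → match P2@[57:57]
i=58 'a': node 3→4  → match P3@[57:58]

Result: [[4,2],[5,3],[7,2],[8,2],[9,3],[10,2],[11,3],[12,2],[13,3],[18,2],[19,3],[20,0],[20,4],[24,2],[29,1],[33,1],[35,2],[36,3],[37,4],[39,1],[42,2],[43,3],[44,0],[44,4],[46,2],[48,2],[49,3],[50,4],[52,2],[53,3],[54,0],[54,4],[57,2],[58,3]]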